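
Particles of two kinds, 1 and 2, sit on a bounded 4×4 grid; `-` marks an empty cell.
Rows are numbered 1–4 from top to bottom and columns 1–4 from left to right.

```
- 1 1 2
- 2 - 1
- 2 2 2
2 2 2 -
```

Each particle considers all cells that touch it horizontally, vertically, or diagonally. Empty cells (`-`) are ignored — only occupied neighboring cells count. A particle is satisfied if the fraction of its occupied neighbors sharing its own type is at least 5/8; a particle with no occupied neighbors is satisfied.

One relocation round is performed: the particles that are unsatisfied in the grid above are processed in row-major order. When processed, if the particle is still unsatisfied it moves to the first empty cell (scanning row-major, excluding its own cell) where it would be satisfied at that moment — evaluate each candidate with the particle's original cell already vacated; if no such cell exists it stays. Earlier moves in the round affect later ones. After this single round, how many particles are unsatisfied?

1

Initially unsatisfied (in order): (1,2), (1,3), (1,4), (2,2), (2,4).
  (1,2): no empty cell satisfies it; stays.
  (1,3): no empty cell satisfies it; stays.
  (1,4) → (2,1).
  (2,2) → (3,1).
  (2,4) → (1,4).
Resulting grid:
- 1 1 1
2 - - -
2 2 2 2
2 2 2 -
Unsatisfied now: (1,2).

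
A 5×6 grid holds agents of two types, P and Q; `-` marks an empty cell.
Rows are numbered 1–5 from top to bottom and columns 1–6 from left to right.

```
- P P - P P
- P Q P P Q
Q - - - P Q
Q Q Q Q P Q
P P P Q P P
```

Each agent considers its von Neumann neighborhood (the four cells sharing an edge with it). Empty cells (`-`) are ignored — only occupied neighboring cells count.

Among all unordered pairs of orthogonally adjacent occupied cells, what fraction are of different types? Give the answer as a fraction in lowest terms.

Scan each occupied cell's neighbors to the right and below so each pair is counted once.
From row 1: 2 unlike of 6 pairs (running 2/6).
From row 2: 3 unlike of 6 pairs (running 5/12).
From row 3: 1 unlike of 4 pairs (running 6/16).
From row 4: 6 unlike of 11 pairs (running 12/27).
From row 5: 2 unlike of 5 pairs (running 14/32).
Total adjacent occupied pairs: 32; unlike-type pairs: 14.
14/32 reduces to 7/16.

7/16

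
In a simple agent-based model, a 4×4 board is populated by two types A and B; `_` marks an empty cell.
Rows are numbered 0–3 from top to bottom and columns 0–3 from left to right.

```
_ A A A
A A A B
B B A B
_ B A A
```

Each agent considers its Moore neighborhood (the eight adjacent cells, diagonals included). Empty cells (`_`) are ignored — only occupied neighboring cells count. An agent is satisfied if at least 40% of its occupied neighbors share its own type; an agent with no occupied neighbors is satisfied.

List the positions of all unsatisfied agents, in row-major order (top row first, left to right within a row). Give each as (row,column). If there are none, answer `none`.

(1,3), (2,1), (2,3)

(0,1)A 4/4 satisfied
(0,2)A 4/5 satisfied
(0,3)A 2/3 satisfied
(1,0)A 2/4 satisfied
(1,1)A 5/7 satisfied
(1,2)A 5/8 satisfied
(1,3)B 1/5 not
(2,0)B 2/4 satisfied
(2,1)B 2/7 not
(2,2)A 4/8 satisfied
(2,3)B 1/5 not
(3,1)B 2/4 satisfied
(3,2)A 2/5 satisfied
(3,3)A 2/3 satisfied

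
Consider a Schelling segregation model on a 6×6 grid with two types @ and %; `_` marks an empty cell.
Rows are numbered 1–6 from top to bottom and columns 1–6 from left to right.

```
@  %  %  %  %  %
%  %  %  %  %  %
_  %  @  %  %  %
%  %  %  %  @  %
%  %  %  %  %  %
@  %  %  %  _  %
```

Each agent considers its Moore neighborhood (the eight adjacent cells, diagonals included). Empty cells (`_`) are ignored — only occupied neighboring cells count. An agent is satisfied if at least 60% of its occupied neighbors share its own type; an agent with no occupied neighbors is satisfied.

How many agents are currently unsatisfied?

Row 1: (1,1)@ 0/3 ✗ · (1,2)% 4/5 ✓ · (1,3)% 5/5 ✓ · (1,4)% 5/5 ✓ · (1,5)% 5/5 ✓ · (1,6)% 3/3 ✓
Row 2: (2,1)% 3/4 ✓ · (2,2)% 5/7 ✓ · (2,3)% 7/8 ✓ · (2,4)% 7/8 ✓ · (2,5)% 8/8 ✓ · (2,6)% 5/5 ✓
Row 3: (3,2)% 6/7 ✓ · (3,3)@ 0/8 ✗ · (3,4)% 6/8 ✓ · (3,5)% 7/8 ✓ · (3,6)% 4/5 ✓
Row 4: (4,1)% 4/4 ✓ · (4,2)% 6/7 ✓ · (4,3)% 7/8 ✓ · (4,4)% 6/8 ✓ · (4,5)@ 0/8 ✗ · (4,6)% 4/5 ✓
Row 5: (5,1)% 4/5 ✓ · (5,2)% 7/8 ✓ · (5,3)% 8/8 ✓ · (5,4)% 6/7 ✓ · (5,5)% 6/7 ✓ · (5,6)% 3/4 ✓
Row 6: (6,1)@ 0/3 ✗ · (6,2)% 4/5 ✓ · (6,3)% 5/5 ✓ · (6,4)% 4/4 ✓ · (6,6)% 2/2 ✓
Unsatisfied: (1,1), (3,3), (4,5), (6,1) — 4 in total.

4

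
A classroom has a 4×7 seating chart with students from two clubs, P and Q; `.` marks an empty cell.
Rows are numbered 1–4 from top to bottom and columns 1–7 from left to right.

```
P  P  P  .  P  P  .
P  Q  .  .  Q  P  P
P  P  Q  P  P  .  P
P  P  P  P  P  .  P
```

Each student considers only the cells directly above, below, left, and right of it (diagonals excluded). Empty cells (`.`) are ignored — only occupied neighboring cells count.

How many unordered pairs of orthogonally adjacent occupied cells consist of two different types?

Scan each occupied cell's neighbors to the right and below so each pair is counted once.
Row 1: P(1,1)–P(1,2)= P(1,1)–P(2,1)= P(1,2)–P(1,3)= P(1,2)–Q(2,2)≠ P(1,5)–P(1,6)= P(1,5)–Q(2,5)≠ P(1,6)–P(2,6)=  → 2/7 unlike.
Row 2: P(2,1)–Q(2,2)≠ P(2,1)–P(3,1)= Q(2,2)–P(3,2)≠ Q(2,5)–P(2,6)≠ Q(2,5)–P(3,5)≠ P(2,6)–P(2,7)= P(2,7)–P(3,7)=  → 4/7 unlike.
Row 3: P(3,1)–P(3,2)= P(3,1)–P(4,1)= P(3,2)–Q(3,3)≠ P(3,2)–P(4,2)= Q(3,3)–P(3,4)≠ Q(3,3)–P(4,3)≠ P(3,4)–P(3,5)= P(3,4)–P(4,4)= P(3,5)–P(4,5)= P(3,7)–P(4,7)=  → 3/10 unlike.
Row 4: P(4,1)–P(4,2)= P(4,2)–P(4,3)= P(4,3)–P(4,4)= P(4,4)–P(4,5)=  → 0/4 unlike.
Total adjacent occupied pairs: 28; unlike-type pairs: 9.

9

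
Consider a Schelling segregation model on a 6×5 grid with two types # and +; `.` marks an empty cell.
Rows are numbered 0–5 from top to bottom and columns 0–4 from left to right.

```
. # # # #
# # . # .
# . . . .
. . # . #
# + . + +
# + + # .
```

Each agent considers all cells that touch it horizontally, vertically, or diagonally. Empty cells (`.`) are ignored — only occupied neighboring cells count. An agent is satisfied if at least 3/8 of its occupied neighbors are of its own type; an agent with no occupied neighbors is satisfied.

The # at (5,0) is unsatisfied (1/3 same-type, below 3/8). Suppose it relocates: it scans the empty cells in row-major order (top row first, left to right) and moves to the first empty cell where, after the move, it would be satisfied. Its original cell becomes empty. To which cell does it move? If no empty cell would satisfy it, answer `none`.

(0,0)

Vacating (5,0). Empty cells in order:
  (0,0): 3/3 same-type → satisfied — stop here.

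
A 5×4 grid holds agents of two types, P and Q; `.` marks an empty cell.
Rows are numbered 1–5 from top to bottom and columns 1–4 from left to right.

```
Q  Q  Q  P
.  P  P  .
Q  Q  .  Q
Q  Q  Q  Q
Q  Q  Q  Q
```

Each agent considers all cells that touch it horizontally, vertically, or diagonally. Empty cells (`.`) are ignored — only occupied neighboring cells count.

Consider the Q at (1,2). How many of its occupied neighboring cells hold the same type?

2

Occupied neighbors of (1,2): (1,1)=Q, (1,3)=Q, (2,2)=P, (2,3)=P.
Same type (Q): 2 of 4.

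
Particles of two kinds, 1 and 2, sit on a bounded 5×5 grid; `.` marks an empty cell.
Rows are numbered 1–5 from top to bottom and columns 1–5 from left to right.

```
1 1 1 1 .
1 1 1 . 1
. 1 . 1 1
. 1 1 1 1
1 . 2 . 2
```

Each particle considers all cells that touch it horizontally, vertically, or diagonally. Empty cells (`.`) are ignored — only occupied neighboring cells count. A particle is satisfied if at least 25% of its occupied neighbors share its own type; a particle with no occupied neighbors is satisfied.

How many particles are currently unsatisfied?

Row 1: (1,1)1 3/3 ok · (1,2)1 5/5 ok · (1,3)1 4/4 ok · (1,4)1 3/3 ok
Row 2: (2,1)1 4/4 ok · (2,2)1 6/6 ok · (2,3)1 6/6 ok · (2,5)1 3/3 ok
Row 3: (3,2)1 5/5 ok · (3,4)1 6/6 ok · (3,5)1 4/4 ok
Row 4: (4,2)1 3/4 ok · (4,3)1 4/5 ok · (4,4)1 4/6 ok · (4,5)1 3/4 ok
Row 5: (5,1)1 1/1 ok · (5,3)2 0/3 unhappy · (5,5)2 0/2 unhappy
Unsatisfied: (5,3), (5,5) — 2 in total.

2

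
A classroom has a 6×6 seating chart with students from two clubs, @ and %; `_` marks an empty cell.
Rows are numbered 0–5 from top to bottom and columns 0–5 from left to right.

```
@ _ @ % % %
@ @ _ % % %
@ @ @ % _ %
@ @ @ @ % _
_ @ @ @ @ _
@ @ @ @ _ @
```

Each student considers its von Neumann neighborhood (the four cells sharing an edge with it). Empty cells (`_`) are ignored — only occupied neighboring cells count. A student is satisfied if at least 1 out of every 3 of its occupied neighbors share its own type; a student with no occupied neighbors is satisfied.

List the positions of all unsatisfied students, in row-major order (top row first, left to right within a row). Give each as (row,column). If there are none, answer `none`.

(0,2), (3,4)

Row 0: (0,0)@ 1/1 ok · (0,2)@ 0/1 unhappy · (0,3)% 2/3 ok · (0,4)% 3/3 ok · (0,5)% 2/2 ok
Row 1: (1,0)@ 3/3 ok · (1,1)@ 2/2 ok · (1,3)% 3/3 ok · (1,4)% 3/3 ok · (1,5)% 3/3 ok
Row 2: (2,0)@ 3/3 ok · (2,1)@ 4/4 ok · (2,2)@ 2/3 ok · (2,3)% 1/3 ok · (2,5)% 1/1 ok
Row 3: (3,0)@ 2/2 ok · (3,1)@ 4/4 ok · (3,2)@ 4/4 ok · (3,3)@ 2/4 ok · (3,4)% 0/2 unhappy
Row 4: (4,1)@ 3/3 ok · (4,2)@ 4/4 ok · (4,3)@ 4/4 ok · (4,4)@ 1/2 ok
Row 5: (5,0)@ 1/1 ok · (5,1)@ 3/3 ok · (5,2)@ 3/3 ok · (5,3)@ 2/2 ok · (5,5)@ 0/0 ok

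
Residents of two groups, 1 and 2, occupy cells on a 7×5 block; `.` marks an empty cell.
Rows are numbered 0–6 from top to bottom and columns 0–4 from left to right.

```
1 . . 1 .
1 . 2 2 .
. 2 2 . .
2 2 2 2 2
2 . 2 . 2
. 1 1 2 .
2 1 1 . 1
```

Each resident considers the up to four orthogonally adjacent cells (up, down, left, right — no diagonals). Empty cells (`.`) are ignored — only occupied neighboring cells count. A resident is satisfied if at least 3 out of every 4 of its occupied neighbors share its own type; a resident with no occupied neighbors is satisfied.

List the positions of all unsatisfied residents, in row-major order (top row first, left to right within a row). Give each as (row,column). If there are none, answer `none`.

(0,3), (1,3), (4,2), (5,2), (5,3), (6,0), (6,1)

(0,0)1 1/1 ok
(0,3)1 0/1 unhappy
(1,0)1 1/1 ok
(1,2)2 2/2 ok
(1,3)2 1/2 unhappy
(2,1)2 2/2 ok
(2,2)2 3/3 ok
(3,0)2 2/2 ok
(3,1)2 3/3 ok
(3,2)2 4/4 ok
(3,3)2 2/2 ok
(3,4)2 2/2 ok
(4,0)2 1/1 ok
(4,2)2 1/2 unhappy
(4,4)2 1/1 ok
(5,1)1 2/2 ok
(5,2)1 2/4 unhappy
(5,3)2 0/1 unhappy
(6,0)2 0/1 unhappy
(6,1)1 2/3 unhappy
(6,2)1 2/2 ok
(6,4)1 0/0 ok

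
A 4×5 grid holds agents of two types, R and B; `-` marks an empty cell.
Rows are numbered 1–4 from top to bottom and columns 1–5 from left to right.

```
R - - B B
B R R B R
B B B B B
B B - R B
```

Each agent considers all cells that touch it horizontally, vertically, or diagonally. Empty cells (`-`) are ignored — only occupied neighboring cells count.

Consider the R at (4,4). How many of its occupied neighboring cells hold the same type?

0

Occupied neighbors of (4,4): (3,3)=B, (3,4)=B, (3,5)=B, (4,5)=B.
Same type (R): 0 of 4.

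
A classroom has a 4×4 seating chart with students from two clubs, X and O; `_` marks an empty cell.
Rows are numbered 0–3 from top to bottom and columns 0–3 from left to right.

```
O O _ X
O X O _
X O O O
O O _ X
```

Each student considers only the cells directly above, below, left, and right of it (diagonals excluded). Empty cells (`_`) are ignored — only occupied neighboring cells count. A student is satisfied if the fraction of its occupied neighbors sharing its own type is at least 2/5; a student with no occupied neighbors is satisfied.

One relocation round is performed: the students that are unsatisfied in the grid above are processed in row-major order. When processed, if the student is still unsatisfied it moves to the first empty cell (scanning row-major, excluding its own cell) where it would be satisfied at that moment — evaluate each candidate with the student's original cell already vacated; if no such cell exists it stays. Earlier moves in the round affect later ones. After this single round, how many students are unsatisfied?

Initially unsatisfied (in order): (1,0), (1,1), (2,0), (3,3).
  (1,0) → (0,2).
  (1,1) → (1,0).
  (2,0): no empty cell satisfies it; stays.
  (3,3): no empty cell satisfies it; stays.
Resulting grid:
O O O X
X _ O _
X O O O
O O _ X
Unsatisfied now: (0,3), (2,0), (3,3).

3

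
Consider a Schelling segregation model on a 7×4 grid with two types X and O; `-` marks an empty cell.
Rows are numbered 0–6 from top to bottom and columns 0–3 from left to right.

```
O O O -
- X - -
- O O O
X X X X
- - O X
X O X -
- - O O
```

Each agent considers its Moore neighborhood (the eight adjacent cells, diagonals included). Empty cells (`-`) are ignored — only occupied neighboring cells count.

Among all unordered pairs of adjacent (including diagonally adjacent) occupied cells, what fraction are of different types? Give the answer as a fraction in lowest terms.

Scan each occupied cell's neighbors to the right and below (and the two forward diagonals) so each pair is counted once.
From row 0: 3 unlike of 5 pairs (running 3/5).
From row 1: 2 unlike of 2 pairs (running 5/7).
From row 2: 8 unlike of 10 pairs (running 13/17).
From row 3: 3 unlike of 8 pairs (running 16/25).
From row 4: 2 unlike of 4 pairs (running 18/29).
From row 5: 4 unlike of 5 pairs (running 22/34).
From row 6: 0 unlike of 1 pairs (running 22/35).
Total adjacent occupied pairs: 35; unlike-type pairs: 22.
22/35 is already in lowest terms.

22/35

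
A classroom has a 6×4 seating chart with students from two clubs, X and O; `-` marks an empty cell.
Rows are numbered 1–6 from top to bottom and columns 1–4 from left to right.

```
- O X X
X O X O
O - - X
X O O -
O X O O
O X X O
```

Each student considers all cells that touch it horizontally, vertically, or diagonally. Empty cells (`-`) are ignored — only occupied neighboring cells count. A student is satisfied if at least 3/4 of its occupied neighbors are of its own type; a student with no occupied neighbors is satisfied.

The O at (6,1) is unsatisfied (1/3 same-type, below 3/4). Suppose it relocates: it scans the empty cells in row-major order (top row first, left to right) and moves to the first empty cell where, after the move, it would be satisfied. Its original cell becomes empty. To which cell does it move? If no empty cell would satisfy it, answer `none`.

(4,4)

Vacating (6,1). Empty cells in order:
  (1,1): 2/3 same-type → still unsatisfied.
  (3,2): 4/7 same-type → still unsatisfied.
  (3,3): 4/6 same-type → still unsatisfied.
  (4,4): 3/4 same-type → satisfied — stop here.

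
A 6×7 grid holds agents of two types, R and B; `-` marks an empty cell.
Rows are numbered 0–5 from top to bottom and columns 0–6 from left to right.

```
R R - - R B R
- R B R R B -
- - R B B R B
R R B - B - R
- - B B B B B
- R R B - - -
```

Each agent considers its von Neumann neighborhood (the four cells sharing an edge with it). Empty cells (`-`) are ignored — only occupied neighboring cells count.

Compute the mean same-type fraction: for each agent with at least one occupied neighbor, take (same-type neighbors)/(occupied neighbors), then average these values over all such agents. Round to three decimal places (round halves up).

0.506

Row 0: (0,0)R 1/1 · (0,1)R 2/2 · (0,4)R 1/2 · (0,5)B 1/3 · (0,6)R 0/1
Row 1: (1,1)R 1/2 · (1,2)B 0/3 · (1,3)R 1/3 · (1,4)R 2/4 · (1,5)B 1/3
Row 2: (2,2)R 0/3 · (2,3)B 1/3 · (2,4)B 2/4 · (2,5)R 0/3 · (2,6)B 0/2
Row 3: (3,0)R 1/1 · (3,1)R 1/2 · (3,2)B 1/3 · (3,4)B 2/2 · (3,6)R 0/2
Row 4: (4,2)B 2/3 · (4,3)B 3/3 · (4,4)B 3/3 · (4,5)B 2/2 · (4,6)B 1/2
Row 5: (5,1)R 1/1 · (5,2)R 1/3 · (5,3)B 1/2
Sum over 28 agents: 1/1 + 2/2 + 1/2 + 1/3 + 0/1 + 1/2 + 0/3 + 1/3 + 2/4 + 1/3 + 0/3 + 1/3 + 2/4 + 0/3 + 0/2 + 1/1 + 1/2 + 1/3 + 2/2 + 0/2 + 2/3 + 3/3 + 3/3 + 2/2 + 1/2 + 1/1 + 1/3 + 1/2 = 85/6; mean = 85/6 ÷ 28 = 85/168 = 0.505952… → 0.506.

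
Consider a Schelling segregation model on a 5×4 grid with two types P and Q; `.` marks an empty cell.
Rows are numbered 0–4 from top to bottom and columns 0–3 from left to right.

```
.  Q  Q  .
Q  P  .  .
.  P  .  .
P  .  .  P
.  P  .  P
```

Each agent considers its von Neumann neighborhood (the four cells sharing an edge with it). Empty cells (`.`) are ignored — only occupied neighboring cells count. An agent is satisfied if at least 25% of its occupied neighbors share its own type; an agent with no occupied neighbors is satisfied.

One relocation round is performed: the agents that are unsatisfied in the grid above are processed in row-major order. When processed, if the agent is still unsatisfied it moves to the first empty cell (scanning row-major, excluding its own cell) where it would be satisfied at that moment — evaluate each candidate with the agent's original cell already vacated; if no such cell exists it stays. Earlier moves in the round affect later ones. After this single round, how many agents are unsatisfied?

Initially unsatisfied (in order): (1,0).
  (1,0) → (0,0).
Resulting grid:
Q Q Q .
. P . .
. P . .
P . . P
. P . P
All satisfied now.

0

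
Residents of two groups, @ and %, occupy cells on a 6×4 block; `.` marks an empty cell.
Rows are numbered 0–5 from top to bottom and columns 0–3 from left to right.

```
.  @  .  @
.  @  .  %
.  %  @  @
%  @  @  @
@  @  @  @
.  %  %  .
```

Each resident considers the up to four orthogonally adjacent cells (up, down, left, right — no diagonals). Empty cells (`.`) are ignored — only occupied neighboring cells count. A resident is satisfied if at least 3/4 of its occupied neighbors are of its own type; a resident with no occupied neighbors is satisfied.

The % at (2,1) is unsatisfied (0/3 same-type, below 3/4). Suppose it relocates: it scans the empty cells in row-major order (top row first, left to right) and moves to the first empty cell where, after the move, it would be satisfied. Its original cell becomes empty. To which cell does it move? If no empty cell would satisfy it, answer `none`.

(2,0)

Vacating (2,1). Empty cells in order:
  (0,0): 0/1 same-type → still unsatisfied.
  (0,2): 0/2 same-type → still unsatisfied.
  (1,0): 0/1 same-type → still unsatisfied.
  (1,2): 1/3 same-type → still unsatisfied.
  (2,0): 1/1 same-type → satisfied — stop here.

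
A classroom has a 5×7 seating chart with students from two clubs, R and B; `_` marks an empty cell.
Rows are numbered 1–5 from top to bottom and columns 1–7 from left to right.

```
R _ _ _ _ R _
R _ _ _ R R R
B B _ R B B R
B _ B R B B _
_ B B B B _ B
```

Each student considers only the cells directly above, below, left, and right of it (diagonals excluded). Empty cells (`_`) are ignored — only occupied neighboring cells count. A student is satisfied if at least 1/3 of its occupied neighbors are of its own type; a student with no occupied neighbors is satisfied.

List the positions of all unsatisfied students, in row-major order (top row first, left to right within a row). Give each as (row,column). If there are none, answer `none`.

(1,1)R 1/1 satisfied
(1,6)R 1/1 satisfied
(2,1)R 1/2 satisfied
(2,5)R 1/2 satisfied
(2,6)R 3/4 satisfied
(2,7)R 2/2 satisfied
(3,1)B 2/3 satisfied
(3,2)B 1/1 satisfied
(3,4)R 1/2 satisfied
(3,5)B 2/4 satisfied
(3,6)B 2/4 satisfied
(3,7)R 1/2 satisfied
(4,1)B 1/1 satisfied
(4,3)B 1/2 satisfied
(4,4)R 1/4 not
(4,5)B 3/4 satisfied
(4,6)B 2/2 satisfied
(5,2)B 1/1 satisfied
(5,3)B 3/3 satisfied
(5,4)B 2/3 satisfied
(5,5)B 2/2 satisfied
(5,7)B 0/0 satisfied

(4,4)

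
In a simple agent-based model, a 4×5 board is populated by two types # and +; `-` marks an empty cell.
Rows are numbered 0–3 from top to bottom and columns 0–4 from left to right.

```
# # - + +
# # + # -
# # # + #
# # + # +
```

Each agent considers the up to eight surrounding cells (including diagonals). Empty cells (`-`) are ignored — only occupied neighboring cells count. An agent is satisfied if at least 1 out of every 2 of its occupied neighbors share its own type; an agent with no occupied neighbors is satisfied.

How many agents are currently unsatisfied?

(0,0)# 3/3 ok
(0,1)# 3/4 ok
(0,3)+ 2/3 ok
(0,4)+ 1/2 ok
(1,0)# 5/5 ok
(1,1)# 6/7 ok
(1,2)+ 2/7 unhappy
(1,3)# 2/6 unhappy
(2,0)# 5/5 ok
(2,1)# 6/8 ok
(2,2)# 5/8 ok
(2,3)+ 3/7 unhappy
(2,4)# 2/4 ok
(3,0)# 3/3 ok
(3,1)# 4/5 ok
(3,2)+ 1/5 unhappy
(3,3)# 2/5 unhappy
(3,4)+ 1/3 unhappy
Unsatisfied: (1,2), (1,3), (2,3), (3,2), (3,3), (3,4) — 6 in total.

6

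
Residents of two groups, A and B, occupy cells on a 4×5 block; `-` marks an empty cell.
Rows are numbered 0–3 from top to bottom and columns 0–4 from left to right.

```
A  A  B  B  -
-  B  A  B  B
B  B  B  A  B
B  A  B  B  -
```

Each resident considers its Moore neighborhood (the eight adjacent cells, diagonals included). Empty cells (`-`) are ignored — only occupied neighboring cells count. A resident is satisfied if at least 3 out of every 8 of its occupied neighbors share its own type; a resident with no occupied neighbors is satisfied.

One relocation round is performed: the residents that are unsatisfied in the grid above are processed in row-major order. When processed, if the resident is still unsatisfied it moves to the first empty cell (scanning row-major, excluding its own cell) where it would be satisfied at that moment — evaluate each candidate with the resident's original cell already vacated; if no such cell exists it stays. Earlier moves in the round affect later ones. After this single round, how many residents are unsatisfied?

2

Initially unsatisfied (in order): (1,2), (2,3), (3,1).
  (1,2) → (1,0).
  (2,3): no empty cell satisfies it; stays.
  (3,1): no empty cell satisfies it; stays.
Resulting grid:
A A B B -
A B - B B
B B B A B
B A B B -
Unsatisfied now: (2,3), (3,1).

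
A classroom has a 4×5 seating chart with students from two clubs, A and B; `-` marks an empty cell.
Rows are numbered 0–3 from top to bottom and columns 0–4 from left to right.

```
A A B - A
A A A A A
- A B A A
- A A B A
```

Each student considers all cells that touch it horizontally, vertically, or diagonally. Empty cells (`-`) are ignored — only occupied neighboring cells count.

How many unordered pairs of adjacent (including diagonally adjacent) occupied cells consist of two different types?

Scan each occupied cell's neighbors to the right and below (and the two forward diagonals) so each pair is counted once.
Row 0: A(0,0)–A(0,1)= A(0,0)–A(1,0)= A(0,0)–A(1,1)= A(0,1)–B(0,2)≠ A(0,1)–A(1,1)= A(0,1)–A(1,2)= A(0,1)–A(1,0)= B(0,2)–A(1,2)≠ B(0,2)–A(1,3)≠ B(0,2)–A(1,1)≠ A(0,4)–A(1,4)= A(0,4)–A(1,3)=  → 4/12 unlike.
Row 1: A(1,0)–A(1,1)= A(1,0)–A(2,1)= A(1,1)–A(1,2)= A(1,1)–A(2,1)= A(1,1)–B(2,2)≠ A(1,2)–A(1,3)= A(1,2)–B(2,2)≠ A(1,2)–A(2,3)= A(1,2)–A(2,1)= A(1,3)–A(1,4)= A(1,3)–A(2,3)= A(1,3)–A(2,4)= A(1,3)–B(2,2)≠ A(1,4)–A(2,4)= A(1,4)–A(2,3)=  → 3/15 unlike.
Row 2: A(2,1)–B(2,2)≠ A(2,1)–A(3,1)= A(2,1)–A(3,2)= B(2,2)–A(2,3)≠ B(2,2)–A(3,2)≠ B(2,2)–B(3,3)= B(2,2)–A(3,1)≠ A(2,3)–A(2,4)= A(2,3)–B(3,3)≠ A(2,3)–A(3,4)= A(2,3)–A(3,2)= A(2,4)–A(3,4)= A(2,4)–B(3,3)≠  → 6/13 unlike.
Row 3: A(3,1)–A(3,2)= A(3,2)–B(3,3)≠ B(3,3)–A(3,4)≠  → 2/3 unlike.
Total adjacent occupied pairs: 43; unlike-type pairs: 15.

15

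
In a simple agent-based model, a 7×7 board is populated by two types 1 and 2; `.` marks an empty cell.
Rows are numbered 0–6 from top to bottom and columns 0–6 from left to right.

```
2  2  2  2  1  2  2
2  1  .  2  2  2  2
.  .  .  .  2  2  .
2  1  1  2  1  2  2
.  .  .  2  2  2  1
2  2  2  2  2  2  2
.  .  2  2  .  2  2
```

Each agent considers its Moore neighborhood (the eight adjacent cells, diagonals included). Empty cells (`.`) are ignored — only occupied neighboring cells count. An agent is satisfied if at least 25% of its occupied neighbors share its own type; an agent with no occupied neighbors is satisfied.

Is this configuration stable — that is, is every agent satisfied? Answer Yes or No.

No

(0,0)2 2/3 satisfied
(0,1)2 3/4 satisfied
(0,2)2 3/4 satisfied
(0,3)2 3/4 satisfied
(0,4)1 0/5 not
(0,5)2 4/5 satisfied
(0,6)2 3/3 satisfied
(1,0)2 2/3 satisfied
(1,1)1 0/4 not
(1,3)2 4/5 satisfied
(1,4)2 6/7 satisfied
(1,5)2 6/7 satisfied
(1,6)2 4/4 satisfied
(2,4)2 6/7 satisfied
(2,5)2 6/7 satisfied
(3,0)2 0/1 not
(3,1)1 1/2 satisfied
(3,2)1 1/3 satisfied
(3,3)2 3/5 satisfied
(3,4)1 0/7 not
(3,5)2 5/7 satisfied
(3,6)2 3/4 satisfied
(4,3)2 5/7 satisfied
(4,4)2 7/8 satisfied
(4,5)2 6/8 satisfied
(4,6)1 0/5 not
(5,0)2 1/1 satisfied
(5,1)2 3/3 satisfied
(5,2)2 5/5 satisfied
(5,3)2 6/6 satisfied
(5,4)2 7/7 satisfied
(5,5)2 6/7 satisfied
(5,6)2 4/5 satisfied
(6,2)2 4/4 satisfied
(6,3)2 4/4 satisfied
(6,5)2 4/4 satisfied
(6,6)2 3/3 satisfied
For instance (0,4) has only 0/5 same-type neighbors, below 1/4.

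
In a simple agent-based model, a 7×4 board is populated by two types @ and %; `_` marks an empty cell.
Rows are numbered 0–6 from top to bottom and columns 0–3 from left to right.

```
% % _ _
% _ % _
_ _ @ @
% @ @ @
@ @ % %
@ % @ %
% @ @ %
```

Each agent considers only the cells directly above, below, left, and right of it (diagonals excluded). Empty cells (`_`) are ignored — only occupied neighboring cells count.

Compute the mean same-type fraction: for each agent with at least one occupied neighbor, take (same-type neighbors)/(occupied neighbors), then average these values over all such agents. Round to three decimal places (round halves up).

0.527

(0,0)% 2/2
(0,1)% 1/1
(1,0)% 1/1
(1,2)% 0/1
(2,2)@ 2/3
(2,3)@ 2/2
(3,0)% 0/2
(3,1)@ 2/3
(3,2)@ 3/4
(3,3)@ 2/3
(4,0)@ 2/3
(4,1)@ 2/4
(4,2)% 1/4
(4,3)% 2/3
(5,0)@ 1/3
(5,1)% 0/4
(5,2)@ 1/4
(5,3)% 2/3
(6,0)% 0/2
(6,1)@ 1/3
(6,2)@ 2/3
(6,3)% 1/2
Sum over 22 agents: 2/2 + 1/1 + 1/1 + 0/1 + 2/3 + 2/2 + 0/2 + 2/3 + 3/4 + 2/3 + 2/3 + 2/4 + 1/4 + 2/3 + 1/3 + 0/4 + 1/4 + 2/3 + 0/2 + 1/3 + 2/3 + 1/2 = 139/12; mean = 139/12 ÷ 22 = 139/264 = 0.526515… → 0.527.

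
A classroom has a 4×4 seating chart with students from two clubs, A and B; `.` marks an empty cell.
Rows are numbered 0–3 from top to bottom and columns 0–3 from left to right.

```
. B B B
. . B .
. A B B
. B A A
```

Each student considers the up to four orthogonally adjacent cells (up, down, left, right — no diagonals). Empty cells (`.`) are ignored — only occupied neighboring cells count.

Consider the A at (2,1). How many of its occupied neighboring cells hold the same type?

Occupied neighbors of (2,1): (3,1)=B, (2,2)=B.
Same type (A): 0 of 2.

0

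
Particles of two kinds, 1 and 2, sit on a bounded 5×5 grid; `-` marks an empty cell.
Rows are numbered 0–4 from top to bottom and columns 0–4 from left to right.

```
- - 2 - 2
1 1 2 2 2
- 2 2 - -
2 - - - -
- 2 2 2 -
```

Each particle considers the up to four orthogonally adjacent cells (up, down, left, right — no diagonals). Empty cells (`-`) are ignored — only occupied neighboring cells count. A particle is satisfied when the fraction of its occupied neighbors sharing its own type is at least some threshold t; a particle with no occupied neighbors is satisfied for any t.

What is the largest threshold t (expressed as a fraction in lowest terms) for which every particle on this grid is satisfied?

Row 0: (0,2)2 1/1 · (0,4)2 1/1
Row 1: (1,0)1 1/1 · (1,1)1 1/3 · (1,2)2 3/4 · (1,3)2 2/2 · (1,4)2 2/2
Row 2: (2,1)2 1/2 · (2,2)2 2/2
Row 3: (3,0)2 — no occupied neighbors
Row 4: (4,1)2 1/1 · (4,2)2 2/2 · (4,3)2 1/1
The smallest same-type fraction is 1/3 at (1,1), which reduces to 1/3. Any threshold above that leaves this particle unsatisfied.

1/3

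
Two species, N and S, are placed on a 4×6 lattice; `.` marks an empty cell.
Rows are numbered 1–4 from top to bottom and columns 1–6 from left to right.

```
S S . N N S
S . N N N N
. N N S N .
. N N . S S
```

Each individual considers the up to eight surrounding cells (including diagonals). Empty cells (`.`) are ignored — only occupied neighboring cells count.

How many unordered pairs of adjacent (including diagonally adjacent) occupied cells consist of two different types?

13

Scan each occupied cell's neighbors to the right and below (and the two forward diagonals) so each pair is counted once.
Row 1: S(1,1)–S(1,2)= S(1,1)–S(2,1)= S(1,2)–N(2,3)≠ S(1,2)–S(2,1)= N(1,4)–N(1,5)= N(1,4)–N(2,4)= N(1,4)–N(2,5)= N(1,4)–N(2,3)= N(1,5)–S(1,6)≠ N(1,5)–N(2,5)= N(1,5)–N(2,6)= N(1,5)–N(2,4)= S(1,6)–N(2,6)≠ S(1,6)–N(2,5)≠  → 4/14 unlike.
Row 2: S(2,1)–N(3,2)≠ N(2,3)–N(2,4)= N(2,3)–N(3,3)= N(2,3)–S(3,4)≠ N(2,3)–N(3,2)= N(2,4)–N(2,5)= N(2,4)–S(3,4)≠ N(2,4)–N(3,5)= N(2,4)–N(3,3)= N(2,5)–N(2,6)= N(2,5)–N(3,5)= N(2,5)–S(3,4)≠ N(2,6)–N(3,5)=  → 4/13 unlike.
Row 3: N(3,2)–N(3,3)= N(3,2)–N(4,2)= N(3,2)–N(4,3)= N(3,3)–S(3,4)≠ N(3,3)–N(4,3)= N(3,3)–N(4,2)= S(3,4)–N(3,5)≠ S(3,4)–S(4,5)= S(3,4)–N(4,3)≠ N(3,5)–S(4,5)≠ N(3,5)–S(4,6)≠  → 5/11 unlike.
Row 4: N(4,2)–N(4,3)= S(4,5)–S(4,6)=  → 0/2 unlike.
Total adjacent occupied pairs: 40; unlike-type pairs: 13.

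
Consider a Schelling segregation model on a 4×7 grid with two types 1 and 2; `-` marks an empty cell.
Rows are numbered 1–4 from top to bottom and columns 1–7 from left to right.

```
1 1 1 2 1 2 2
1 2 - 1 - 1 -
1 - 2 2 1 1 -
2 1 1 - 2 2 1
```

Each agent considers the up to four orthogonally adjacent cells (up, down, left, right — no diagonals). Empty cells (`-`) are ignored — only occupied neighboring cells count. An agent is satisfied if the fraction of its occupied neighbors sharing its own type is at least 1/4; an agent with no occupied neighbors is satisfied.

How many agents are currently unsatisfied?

6

(1,1)1 2/2 ok
(1,2)1 2/3 ok
(1,3)1 1/2 ok
(1,4)2 0/3 unhappy
(1,5)1 0/2 unhappy
(1,6)2 1/3 ok
(1,7)2 1/1 ok
(2,1)1 2/3 ok
(2,2)2 0/2 unhappy
(2,4)1 0/2 unhappy
(2,6)1 1/2 ok
(3,1)1 1/2 ok
(3,3)2 1/2 ok
(3,4)2 1/3 ok
(3,5)1 1/3 ok
(3,6)1 2/3 ok
(4,1)2 0/2 unhappy
(4,2)1 1/2 ok
(4,3)1 1/2 ok
(4,5)2 1/2 ok
(4,6)2 1/3 ok
(4,7)1 0/1 unhappy
Unsatisfied: (1,4), (1,5), (2,2), (2,4), (4,1), (4,7) — 6 in total.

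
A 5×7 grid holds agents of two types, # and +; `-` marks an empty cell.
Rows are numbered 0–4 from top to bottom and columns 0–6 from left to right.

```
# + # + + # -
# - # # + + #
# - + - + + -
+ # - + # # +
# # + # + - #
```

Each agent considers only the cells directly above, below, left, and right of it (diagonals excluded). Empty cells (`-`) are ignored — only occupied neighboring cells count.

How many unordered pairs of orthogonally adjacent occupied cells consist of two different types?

Scan each occupied cell's neighbors to the right and below so each pair is counted once.
Row 0: #(0,0)–+(0,1)≠ #(0,0)–#(1,0)= +(0,1)–#(0,2)≠ #(0,2)–+(0,3)≠ #(0,2)–#(1,2)= +(0,3)–+(0,4)= +(0,3)–#(1,3)≠ +(0,4)–#(0,5)≠ +(0,4)–+(1,4)= #(0,5)–+(1,5)≠  → 6/10 unlike.
Row 1: #(1,0)–#(2,0)= #(1,2)–#(1,3)= #(1,2)–+(2,2)≠ #(1,3)–+(1,4)≠ +(1,4)–+(1,5)= +(1,4)–+(2,4)= +(1,5)–#(1,6)≠ +(1,5)–+(2,5)=  → 3/8 unlike.
Row 2: #(2,0)–+(3,0)≠ +(2,4)–+(2,5)= +(2,4)–#(3,4)≠ +(2,5)–#(3,5)≠  → 3/4 unlike.
Row 3: +(3,0)–#(3,1)≠ +(3,0)–#(4,0)≠ #(3,1)–#(4,1)= +(3,3)–#(3,4)≠ +(3,3)–#(4,3)≠ #(3,4)–#(3,5)= #(3,4)–+(4,4)≠ #(3,5)–+(3,6)≠ +(3,6)–#(4,6)≠  → 7/9 unlike.
Row 4: #(4,0)–#(4,1)= #(4,1)–+(4,2)≠ +(4,2)–#(4,3)≠ #(4,3)–+(4,4)≠  → 3/4 unlike.
Total adjacent occupied pairs: 35; unlike-type pairs: 22.

22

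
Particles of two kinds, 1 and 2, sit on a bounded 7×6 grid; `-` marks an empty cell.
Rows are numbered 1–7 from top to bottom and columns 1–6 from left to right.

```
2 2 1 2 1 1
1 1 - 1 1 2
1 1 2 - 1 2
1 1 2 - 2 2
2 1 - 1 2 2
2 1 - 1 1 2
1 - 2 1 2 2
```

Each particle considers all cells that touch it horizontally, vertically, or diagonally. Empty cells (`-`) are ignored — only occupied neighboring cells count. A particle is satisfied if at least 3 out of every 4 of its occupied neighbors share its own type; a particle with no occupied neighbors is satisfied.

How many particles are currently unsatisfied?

(1,1)2 1/3 not
(1,2)2 1/4 not
(1,3)1 2/4 not
(1,4)2 0/4 not
(1,5)1 3/5 not
(1,6)1 2/3 not
(2,1)1 3/5 not
(2,2)1 4/7 not
(2,4)1 4/6 not
(2,5)1 4/7 not
(2,6)2 1/5 not
(3,1)1 5/5 satisfied
(3,2)1 5/7 not
(3,3)2 1/5 not
(3,5)1 2/6 not
(3,6)2 3/5 not
(4,1)1 4/5 satisfied
(4,2)1 4/7 not
(4,3)2 1/5 not
(4,5)2 4/6 not
(4,6)2 4/5 satisfied
(5,1)2 1/5 not
(5,2)1 3/6 not
(5,4)1 2/5 not
(5,5)2 4/7 not
(5,6)2 4/5 satisfied
(6,1)2 1/4 not
(6,2)1 2/5 not
(6,4)1 3/6 not
(6,5)1 3/8 not
(6,6)2 4/5 satisfied
(7,1)1 1/2 not
(7,3)2 0/3 not
(7,4)1 2/4 not
(7,5)2 2/5 not
(7,6)2 2/3 not
Unsatisfied: (1,1), (1,2), (1,3), (1,4), (1,5), (1,6), (2,1), (2,2), (2,4), (2,5), (2,6), (3,2), (3,3), (3,5), (3,6), (4,2), (4,3), (4,5), (5,1), (5,2), (5,4), (5,5), (6,1), (6,2), (6,4), (6,5), (7,1), (7,3), (7,4), (7,5), (7,6) — 31 in total.

31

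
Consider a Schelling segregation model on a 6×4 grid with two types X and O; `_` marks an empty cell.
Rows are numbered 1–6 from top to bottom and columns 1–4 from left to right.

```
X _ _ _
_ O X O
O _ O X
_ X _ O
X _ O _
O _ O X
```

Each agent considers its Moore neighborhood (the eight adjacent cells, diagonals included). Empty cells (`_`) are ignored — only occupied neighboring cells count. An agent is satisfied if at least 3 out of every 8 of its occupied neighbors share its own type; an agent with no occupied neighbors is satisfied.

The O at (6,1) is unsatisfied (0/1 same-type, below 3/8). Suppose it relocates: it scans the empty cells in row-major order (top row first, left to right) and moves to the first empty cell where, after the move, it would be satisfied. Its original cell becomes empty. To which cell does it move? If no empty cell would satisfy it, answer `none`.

(1,3)

Vacating (6,1). Empty cells in order:
  (1,2): 1/3 same-type → still unsatisfied.
  (1,3): 2/3 same-type → satisfied — stop here.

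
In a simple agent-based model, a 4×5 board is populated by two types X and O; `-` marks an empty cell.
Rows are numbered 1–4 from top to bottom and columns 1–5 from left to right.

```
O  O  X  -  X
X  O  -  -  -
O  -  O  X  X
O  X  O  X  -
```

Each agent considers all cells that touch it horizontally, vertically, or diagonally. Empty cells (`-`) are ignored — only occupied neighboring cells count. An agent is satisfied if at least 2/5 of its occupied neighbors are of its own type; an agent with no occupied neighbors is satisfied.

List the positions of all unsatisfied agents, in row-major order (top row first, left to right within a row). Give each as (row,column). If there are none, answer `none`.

(1,1)O 2/3 satisfied
(1,2)O 2/4 satisfied
(1,3)X 0/2 not
(1,5)X 0/0 satisfied
(2,1)X 0/4 not
(2,2)O 4/6 satisfied
(3,1)O 2/4 satisfied
(3,3)O 2/5 satisfied
(3,4)X 2/4 satisfied
(3,5)X 2/2 satisfied
(4,1)O 1/2 satisfied
(4,2)X 0/4 not
(4,3)O 1/4 not
(4,4)X 2/4 satisfied

(1,3), (2,1), (4,2), (4,3)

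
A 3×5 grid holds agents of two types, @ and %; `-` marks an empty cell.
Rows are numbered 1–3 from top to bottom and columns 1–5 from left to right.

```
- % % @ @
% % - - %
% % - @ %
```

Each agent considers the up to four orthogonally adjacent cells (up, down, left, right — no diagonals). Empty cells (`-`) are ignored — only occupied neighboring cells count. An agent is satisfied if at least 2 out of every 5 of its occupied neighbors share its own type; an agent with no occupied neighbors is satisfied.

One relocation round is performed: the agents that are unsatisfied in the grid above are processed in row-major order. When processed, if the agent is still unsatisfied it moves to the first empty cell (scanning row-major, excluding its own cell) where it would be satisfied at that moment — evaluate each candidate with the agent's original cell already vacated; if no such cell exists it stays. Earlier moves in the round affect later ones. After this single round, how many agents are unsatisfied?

1

Initially unsatisfied (in order): (3,4).
  (3,4) → (2,4).
Resulting grid:
- % % @ @
% % - @ %
% % - - %
Unsatisfied now: (2,5).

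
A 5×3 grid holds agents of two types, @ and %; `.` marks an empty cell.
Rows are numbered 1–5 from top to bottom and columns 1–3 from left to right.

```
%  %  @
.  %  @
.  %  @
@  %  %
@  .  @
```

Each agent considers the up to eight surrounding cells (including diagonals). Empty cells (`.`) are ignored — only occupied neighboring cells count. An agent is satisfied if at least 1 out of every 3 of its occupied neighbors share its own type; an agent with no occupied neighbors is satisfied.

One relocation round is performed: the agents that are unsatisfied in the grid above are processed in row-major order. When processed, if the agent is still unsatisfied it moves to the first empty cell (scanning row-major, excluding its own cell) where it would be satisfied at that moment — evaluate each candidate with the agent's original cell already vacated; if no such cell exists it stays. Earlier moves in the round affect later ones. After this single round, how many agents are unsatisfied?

1

Initially unsatisfied (in order): (3,3), (5,3).
  (3,3) → (5,2).
  (5,3): now satisfied by earlier moves; stays.
Resulting grid:
% % @
. % @
. % .
@ % %
@ @ @
Unsatisfied now: (2,3).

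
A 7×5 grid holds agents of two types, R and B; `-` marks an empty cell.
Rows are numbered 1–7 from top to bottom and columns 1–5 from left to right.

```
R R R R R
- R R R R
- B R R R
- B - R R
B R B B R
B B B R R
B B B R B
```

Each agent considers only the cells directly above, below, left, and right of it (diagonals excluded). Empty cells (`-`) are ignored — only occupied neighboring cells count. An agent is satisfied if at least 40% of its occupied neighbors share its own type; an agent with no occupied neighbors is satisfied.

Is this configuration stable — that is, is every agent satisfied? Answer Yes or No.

(1,1)R 1/1 ok
(1,2)R 3/3 ok
(1,3)R 3/3 ok
(1,4)R 3/3 ok
(1,5)R 2/2 ok
(2,2)R 2/3 ok
(2,3)R 4/4 ok
(2,4)R 4/4 ok
(2,5)R 3/3 ok
(3,2)B 1/3 unhappy
(3,3)R 2/3 ok
(3,4)R 4/4 ok
(3,5)R 3/3 ok
(4,2)B 1/2 ok
(4,4)R 2/3 ok
(4,5)R 3/3 ok
(5,1)B 1/2 ok
(5,2)R 0/4 unhappy
(5,3)B 2/3 ok
(5,4)B 1/4 unhappy
(5,5)R 2/3 ok
(6,1)B 3/3 ok
(6,2)B 3/4 ok
(6,3)B 3/4 ok
(6,4)R 2/4 ok
(6,5)R 2/3 ok
(7,1)B 2/2 ok
(7,2)B 3/3 ok
(7,3)B 2/3 ok
(7,4)R 1/3 unhappy
(7,5)B 0/2 unhappy
For instance (3,2) has only 1/3 same-type neighbors, below 2/5.

No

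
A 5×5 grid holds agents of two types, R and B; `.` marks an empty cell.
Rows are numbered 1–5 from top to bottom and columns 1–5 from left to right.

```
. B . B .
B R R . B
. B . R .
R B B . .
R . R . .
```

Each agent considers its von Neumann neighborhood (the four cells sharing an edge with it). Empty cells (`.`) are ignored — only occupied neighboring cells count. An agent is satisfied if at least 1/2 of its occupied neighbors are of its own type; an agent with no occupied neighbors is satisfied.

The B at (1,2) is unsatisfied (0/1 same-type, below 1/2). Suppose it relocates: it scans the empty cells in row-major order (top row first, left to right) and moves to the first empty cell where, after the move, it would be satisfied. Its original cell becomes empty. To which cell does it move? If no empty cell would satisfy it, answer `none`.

(1,1)

Vacating (1,2). Empty cells in order:
  (1,1): 1/1 same-type → satisfied — stop here.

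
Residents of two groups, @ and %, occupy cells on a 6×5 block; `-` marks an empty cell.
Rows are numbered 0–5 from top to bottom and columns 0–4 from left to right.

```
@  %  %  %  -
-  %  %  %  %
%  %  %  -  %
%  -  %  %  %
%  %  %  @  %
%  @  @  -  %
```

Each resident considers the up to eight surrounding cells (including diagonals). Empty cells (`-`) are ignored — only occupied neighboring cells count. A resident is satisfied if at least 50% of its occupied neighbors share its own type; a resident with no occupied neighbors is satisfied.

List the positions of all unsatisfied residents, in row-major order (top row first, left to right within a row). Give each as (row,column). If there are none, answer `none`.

Row 0: (0,0)@ 0/2 not · (0,1)% 3/4 satisfied · (0,2)% 5/5 satisfied · (0,3)% 4/4 satisfied
Row 1: (1,1)% 6/7 satisfied · (1,2)% 7/7 satisfied · (1,3)% 6/6 satisfied · (1,4)% 3/3 satisfied
Row 2: (2,0)% 3/3 satisfied · (2,1)% 6/6 satisfied · (2,2)% 6/6 satisfied · (2,4)% 4/4 satisfied
Row 3: (3,0)% 4/4 satisfied · (3,2)% 5/6 satisfied · (3,3)% 6/7 satisfied · (3,4)% 3/4 satisfied
Row 4: (4,0)% 3/4 satisfied · (4,1)% 5/7 satisfied · (4,2)% 3/6 satisfied · (4,3)@ 1/7 not · (4,4)% 3/4 satisfied
Row 5: (5,0)% 2/3 satisfied · (5,1)@ 1/5 not · (5,2)@ 2/4 satisfied · (5,4)% 1/2 satisfied

(0,0), (4,3), (5,1)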